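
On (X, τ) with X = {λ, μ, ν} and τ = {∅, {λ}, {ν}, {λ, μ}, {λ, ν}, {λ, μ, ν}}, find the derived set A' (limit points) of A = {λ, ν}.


A' = {μ}

For each x ∈ X, list the open sets U ∈ τ with x ∈ U, then check whether U ∩ (A ∖ {x}) ≠ ∅ for every such U.
  x = λ: open {λ} ∋ x has {λ} ∩ (A ∖ {λ}) = ∅, so x is NOT a limit point.
  x = μ: opens ∋ x are {λ, μ}, {λ, μ, ν}; each meets A ∖ {μ}, so x IS a limit point.
  x = ν: open {ν} ∋ x has {ν} ∩ (A ∖ {ν}) = ∅, so x is NOT a limit point.
Collecting: A' = {μ}.


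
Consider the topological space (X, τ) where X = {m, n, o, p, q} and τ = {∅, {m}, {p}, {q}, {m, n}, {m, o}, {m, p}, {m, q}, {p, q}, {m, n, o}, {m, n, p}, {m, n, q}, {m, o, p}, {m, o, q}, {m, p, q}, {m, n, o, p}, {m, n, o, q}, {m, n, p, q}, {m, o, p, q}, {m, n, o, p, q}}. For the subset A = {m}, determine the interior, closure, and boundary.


int(A) = {m}, cl(A) = {m, n, o}, ∂A = {n, o}.

Closed sets in (X, τ) are complements of opens:
  closed(X, τ) = {∅, {n}, {o}, {p}, {q}, {n, o}, {n, p}, {n, q}, {o, p}, {o, q}, {p, q}, {m, n, o}, {n, o, p}, {n, o, q}, {n, p, q}, {o, p, q}, {m, n, o, p}, {m, n, o, q}, {n, o, p, q}, {m, n, o, p, q}}.
int(A) = ⋃ {U ∈ τ : U ⊆ A}. Opens contained in A: ∅, {m}.
Taking the union of these: int(A) = {m}.
cl(A) = ⋂ {C closed : A ⊆ C}. Closed sets containing A: {m, n, o}, {m, n, o, p}, {m, n, o, q}, {m, n, o, p, q}.
Intersecting these: cl(A) = {m, n, o}.
∂A = cl(A) ∖ int(A) = {m, n, o} ∖ {m} = {n, o}.


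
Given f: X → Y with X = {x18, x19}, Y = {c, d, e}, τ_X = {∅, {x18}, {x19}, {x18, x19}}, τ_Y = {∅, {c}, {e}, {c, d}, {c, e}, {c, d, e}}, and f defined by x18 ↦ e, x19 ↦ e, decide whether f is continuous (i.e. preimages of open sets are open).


f IS continuous.

Compute f^{-1}(U) for each U ∈ τ_Y:
  U = ∅: f^{-1}(U) = ∅ ∈ τ_X ✓.
  U = {c}: f^{-1}(U) = ∅ ∈ τ_X ✓.
  U = {e}: f^{-1}(U) = {x18, x19} ∈ τ_X ✓.
  U = {c, d}: f^{-1}(U) = ∅ ∈ τ_X ✓.
  U = {c, e}: f^{-1}(U) = {x18, x19} ∈ τ_X ✓.
  U = {c, d, e}: f^{-1}(U) = {x18, x19} ∈ τ_X ✓.
Every preimage lies in τ_X, so f IS continuous.


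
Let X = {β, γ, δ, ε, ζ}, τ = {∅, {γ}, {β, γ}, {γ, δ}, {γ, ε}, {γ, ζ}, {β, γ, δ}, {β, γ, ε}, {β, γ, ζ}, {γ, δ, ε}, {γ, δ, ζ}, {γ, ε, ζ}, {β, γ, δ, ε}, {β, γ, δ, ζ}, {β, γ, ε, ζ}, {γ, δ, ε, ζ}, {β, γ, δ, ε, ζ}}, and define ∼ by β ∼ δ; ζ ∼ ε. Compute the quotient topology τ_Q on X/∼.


X/∼ = {[β=δ], [γ], [ε=ζ]}; |τ_Q| = 5.

Equivalence classes: [β=δ], [γ], [ε=ζ].
Quotient map π: X → X/∼ sends β ↦ [β=δ], γ ↦ [γ], δ ↦ [β=δ], ε ↦ [ε=ζ], ζ ↦ [ε=ζ].
For each subset V ⊆ X/∼, compute π^{-1}(V) ⊆ X and check whether π^{-1}(V) ∈ τ. V is open in τ_Q iff π^{-1}(V) ∈ τ.
  V = {}: π^{-1}(V) = ∅ ∈ τ ✓.
  V = {[β=δ]}: π^{-1}(V) = {β, δ} ∉ τ ✗.
  V = {[γ]}: π^{-1}(V) = {γ} ∈ τ ✓.
  V = {[β=δ], [γ]}: π^{-1}(V) = {β, γ, δ} ∈ τ ✓.
  V = {[ε=ζ]}: π^{-1}(V) = {ε, ζ} ∉ τ ✗.
  V = {[β=δ], [ε=ζ]}: π^{-1}(V) = {β, δ, ε, ζ} ∉ τ ✗.
  V = {[γ], [ε=ζ]}: π^{-1}(V) = {γ, ε, ζ} ∈ τ ✓.
  V = {[β=δ], [γ], [ε=ζ]}: π^{-1}(V) = {β, γ, δ, ε, ζ} ∈ τ ✓.
Open sets in the quotient: τ_Q = {{}, {[γ]}, {[β=δ], [γ]}, {[γ], [ε=ζ]}, {[β=δ], [γ], [ε=ζ]}} (5 elements).


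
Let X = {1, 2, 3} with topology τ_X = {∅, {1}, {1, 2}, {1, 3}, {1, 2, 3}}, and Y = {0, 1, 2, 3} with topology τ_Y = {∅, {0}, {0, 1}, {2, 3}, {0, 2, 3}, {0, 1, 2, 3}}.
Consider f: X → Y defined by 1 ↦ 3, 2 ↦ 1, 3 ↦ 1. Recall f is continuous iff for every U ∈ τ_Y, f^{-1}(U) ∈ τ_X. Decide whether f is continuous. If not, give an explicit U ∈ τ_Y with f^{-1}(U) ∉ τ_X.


f is NOT continuous.

Compute f^{-1}(U) for each U ∈ τ_Y:
  U = ∅: f^{-1}(U) = ∅ ∈ τ_X ✓.
  U = {0}: f^{-1}(U) = ∅ ∈ τ_X ✓.
  U = {0, 1}: f^{-1}(U) = {2, 3} ∉ τ_X ✗.
  U = {2, 3}: f^{-1}(U) = {1} ∈ τ_X ✓.
  U = {0, 2, 3}: f^{-1}(U) = {1} ∈ τ_X ✓.
  U = {0, 1, 2, 3}: f^{-1}(U) = {1, 2, 3} ∈ τ_X ✓.
Found U = {0, 1} with f^{-1}(U) = {2, 3} not in τ_X. Therefore f is NOT continuous.


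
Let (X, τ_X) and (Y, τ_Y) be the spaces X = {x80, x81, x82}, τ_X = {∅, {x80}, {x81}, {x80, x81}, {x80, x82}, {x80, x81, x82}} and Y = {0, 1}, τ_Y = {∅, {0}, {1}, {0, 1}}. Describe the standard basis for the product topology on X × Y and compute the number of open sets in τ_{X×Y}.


Basis B = {∅ × ∅, {x80} × {0}, {x80} × {1}, {x81} × {0}, {x81} × {1}, {x80} × {0, 1}, {x80, x81} × {0}, {x80, x82} × {0}, {x80, x81} × {1}, {x80, x82} × {1}, {x81} × {0, 1}, {x80, x81, x82} × {0}, {x80, x81, x82} × {1}, {x80, x81} × {0, 1}, {x80, x82} × {0, 1}, {x80, x81, x82} × {0, 1}}; |τ_{X×Y}| = 36.

Enumerate products U × V with U ∈ τ_X, V ∈ τ_Y (deduplicated):
  ∅ × ∅ = {} (∅)
  {x80} × {0} = {(x80,0)}
  {x80} × {1} = {(x80,1)}
  {x81} × {0} = {(x81,0)}
  {x81} × {1} = {(x81,1)}
  {x80} × {0, 1} = {(x80,0), (x80,1)}
  {x80, x81} × {0} = {(x80,0), (x81,0)}
  {x80, x82} × {0} = {(x80,0), (x82,0)}
  {x80, x81} × {1} = {(x80,1), (x81,1)}
  {x80, x82} × {1} = {(x80,1), (x82,1)}
  {x81} × {0, 1} = {(x81,0), (x81,1)}
  {x80, x81, x82} × {0} = {(x80,0), (x81,0), (x82,0)}
  {x80, x81, x82} × {1} = {(x80,1), (x81,1), (x82,1)}
  {x80, x81} × {0, 1} = {(x80,0), (x80,1), (x81,0), (x81,1)}
  {x80, x82} × {0, 1} = {(x80,0), (x80,1), (x82,0), (x82,1)}
  {x80, x81, x82} × {0, 1} = {(x80,0), (x80,1), (x81,0), (x81,1), (x82,0), (x82,1)}
These 16 distinct sets form the basis B.
Close under arbitrary unions to get τ_{X×Y}; counting gives |τ_{X×Y}| = 36.


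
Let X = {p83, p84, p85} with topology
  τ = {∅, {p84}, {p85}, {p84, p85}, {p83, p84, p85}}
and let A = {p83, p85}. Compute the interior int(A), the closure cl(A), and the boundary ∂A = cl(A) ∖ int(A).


int(A) = {p85}, cl(A) = {p83, p85}, ∂A = {p83}.

Closed sets in (X, τ) are complements of opens:
  closed(X, τ) = {∅, {p83}, {p83, p84}, {p83, p85}, {p83, p84, p85}}.
int(A) = ⋃ {U ∈ τ : U ⊆ A}. Opens contained in A: ∅, {p85}.
Taking the union of these: int(A) = {p85}.
cl(A) = ⋂ {C closed : A ⊆ C}. Closed sets containing A: {p83, p85}, {p83, p84, p85}.
Intersecting these: cl(A) = {p83, p85}.
∂A = cl(A) ∖ int(A) = {p83, p85} ∖ {p85} = {p83}.


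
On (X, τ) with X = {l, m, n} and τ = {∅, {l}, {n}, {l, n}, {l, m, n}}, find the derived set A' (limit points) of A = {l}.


A' = {m}

For each x ∈ X, list the open sets U ∈ τ with x ∈ U, then check whether U ∩ (A ∖ {x}) ≠ ∅ for every such U.
  x = l: open {l} ∋ x has {l} ∩ (A ∖ {l}) = ∅, so x is NOT a limit point.
  x = m: opens ∋ x are {l, m, n}; each meets A ∖ {m}, so x IS a limit point.
  x = n: open {n} ∋ x has {n} ∩ (A ∖ {n}) = ∅, so x is NOT a limit point.
Collecting: A' = {m}.


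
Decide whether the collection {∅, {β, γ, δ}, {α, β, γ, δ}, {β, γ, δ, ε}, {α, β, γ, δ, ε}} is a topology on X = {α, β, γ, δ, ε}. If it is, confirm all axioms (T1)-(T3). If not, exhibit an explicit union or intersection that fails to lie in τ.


τ IS a topology on X.

Axiom (T1): ∅ ∈ τ? Yes; X ∈ τ? Yes.
Axiom (T2/T3): check pairwise unions and intersections of members of τ.
All pairwise intersections and unions checked — each lies in τ. Therefore τ satisfies (T1), (T2), (T3): it IS a topology on X.


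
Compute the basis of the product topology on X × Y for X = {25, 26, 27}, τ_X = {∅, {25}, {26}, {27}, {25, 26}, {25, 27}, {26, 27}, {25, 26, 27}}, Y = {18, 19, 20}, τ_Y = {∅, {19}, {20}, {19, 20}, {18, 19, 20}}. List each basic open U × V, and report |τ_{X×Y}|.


Basis B = {∅ × ∅, {25} × {19}, {25} × {20}, {26} × {19}, {26} × {20}, {27} × {19}, {27} × {20}, {25} × {19, 20}, {25, 26} × {19}, {25, 27} × {19}, {25, 26} × {20}, {25, 27} × {20}, {26} × {19, 20}, {26, 27} × {19}, {26, 27} × {20}, {27} × {19, 20}, {25} × {18, 19, 20}, {25, 26, 27} × {19}, {25, 26, 27} × {20}, {26} × {18, 19, 20}, {27} × {18, 19, 20}, {25, 26} × {19, 20}, {25, 27} × {19, 20}, {26, 27} × {19, 20}, {25, 26} × {18, 19, 20}, {25, 27} × {18, 19, 20}, {25, 26, 27} × {19, 20}, {26, 27} × {18, 19, 20}, {25, 26, 27} × {18, 19, 20}}; |τ_{X×Y}| = 125.

Enumerate products U × V with U ∈ τ_X, V ∈ τ_Y (deduplicated):
  ∅ × ∅ = {} (∅)
  {25} × {19} = {(25,19)}
  {25} × {20} = {(25,20)}
  {26} × {19} = {(26,19)}
  {26} × {20} = {(26,20)}
  {27} × {19} = {(27,19)}
  {27} × {20} = {(27,20)}
  {25} × {19, 20} = {(25,19), (25,20)}
  {25, 26} × {19} = {(25,19), (26,19)}
  {25, 27} × {19} = {(25,19), (27,19)}
  {25, 26} × {20} = {(25,20), (26,20)}
  {25, 27} × {20} = {(25,20), (27,20)}
  {26} × {19, 20} = {(26,19), (26,20)}
  {26, 27} × {19} = {(26,19), (27,19)}
  {26, 27} × {20} = {(26,20), (27,20)}
  {27} × {19, 20} = {(27,19), (27,20)}
  {25} × {18, 19, 20} = {(25,18), (25,19), (25,20)}
  {25, 26, 27} × {19} = {(25,19), (26,19), (27,19)}
  {25, 26, 27} × {20} = {(25,20), (26,20), (27,20)}
  {26} × {18, 19, 20} = {(26,18), (26,19), (26,20)}
  {27} × {18, 19, 20} = {(27,18), (27,19), (27,20)}
  {25, 26} × {19, 20} = {(25,19), (25,20), (26,19), (26,20)}
  {25, 27} × {19, 20} = {(25,19), (25,20), (27,19), (27,20)}
  {26, 27} × {19, 20} = {(26,19), (26,20), (27,19), (27,20)}
  {25, 26} × {18, 19, 20} = {(25,18), (25,19), (25,20), (26,18), (26,19), (26,20)}
  {25, 27} × {18, 19, 20} = {(25,18), (25,19), (25,20), (27,18), (27,19), (27,20)}
  {25, 26, 27} × {19, 20} = {(25,19), (25,20), (26,19), (26,20), (27,19), (27,20)}
  {26, 27} × {18, 19, 20} = {(26,18), (26,19), (26,20), (27,18), (27,19), (27,20)}
  {25, 26, 27} × {18, 19, 20} = {(25,18), (25,19), (25,20), (26,18), (26,19), (26,20), (27,18), (27,19), (27,20)}
These 29 distinct sets form the basis B.
Close under arbitrary unions to get τ_{X×Y}; counting gives |τ_{X×Y}| = 125.


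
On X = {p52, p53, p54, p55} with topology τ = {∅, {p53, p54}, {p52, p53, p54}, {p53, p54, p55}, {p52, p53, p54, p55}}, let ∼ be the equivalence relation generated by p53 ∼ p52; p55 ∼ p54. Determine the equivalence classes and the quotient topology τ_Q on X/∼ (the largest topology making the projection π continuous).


X/∼ = {[p52=p53], [p54=p55]}; |τ_Q| = 2.

Equivalence classes: [p52=p53], [p54=p55].
Quotient map π: X → X/∼ sends p52 ↦ [p52=p53], p53 ↦ [p52=p53], p54 ↦ [p54=p55], p55 ↦ [p54=p55].
For each subset V ⊆ X/∼, compute π^{-1}(V) ⊆ X and check whether π^{-1}(V) ∈ τ. V is open in τ_Q iff π^{-1}(V) ∈ τ.
  V = {}: π^{-1}(V) = ∅ ∈ τ ✓.
  V = {[p52=p53]}: π^{-1}(V) = {p52, p53} ∉ τ ✗.
  V = {[p54=p55]}: π^{-1}(V) = {p54, p55} ∉ τ ✗.
  V = {[p52=p53], [p54=p55]}: π^{-1}(V) = {p52, p53, p54, p55} ∈ τ ✓.
Open sets in the quotient: τ_Q = {{}, {[p52=p53], [p54=p55]}} (2 elements).


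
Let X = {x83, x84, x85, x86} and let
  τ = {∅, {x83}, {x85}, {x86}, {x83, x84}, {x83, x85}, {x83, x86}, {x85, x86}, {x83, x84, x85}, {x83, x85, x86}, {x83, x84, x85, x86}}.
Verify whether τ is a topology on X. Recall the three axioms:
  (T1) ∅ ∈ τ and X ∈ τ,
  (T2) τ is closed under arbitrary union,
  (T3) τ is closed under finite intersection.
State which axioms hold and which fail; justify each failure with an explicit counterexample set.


τ is NOT a topology on X.

Axiom (T1): ∅ ∈ τ? Yes; X ∈ τ? Yes.
Axiom (T2/T3): check pairwise unions and intersections of members of τ.
Counterexample for (T2): {x86} ∪ {x83, x84} = {x83, x84, x86} ∉ τ. Therefore τ is NOT a topology.


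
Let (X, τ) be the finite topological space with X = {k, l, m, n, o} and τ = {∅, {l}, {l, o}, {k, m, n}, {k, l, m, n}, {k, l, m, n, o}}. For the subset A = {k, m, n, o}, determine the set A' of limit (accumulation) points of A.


A' = {k, m, n}

For each x ∈ X, list the open sets U ∈ τ with x ∈ U, then check whether U ∩ (A ∖ {x}) ≠ ∅ for every such U.
  x = k: opens ∋ x are {k, m, n}, {k, l, m, n}, {k, l, m, n, o}; each meets A ∖ {k}, so x IS a limit point.
  x = l: open {l} ∋ x has {l} ∩ (A ∖ {l}) = ∅, so x is NOT a limit point.
  x = m: opens ∋ x are {k, m, n}, {k, l, m, n}, {k, l, m, n, o}; each meets A ∖ {m}, so x IS a limit point.
  x = n: opens ∋ x are {k, m, n}, {k, l, m, n}, {k, l, m, n, o}; each meets A ∖ {n}, so x IS a limit point.
  x = o: open {l, o} ∋ x has {l, o} ∩ (A ∖ {o}) = ∅, so x is NOT a limit point.
Collecting: A' = {k, m, n}.


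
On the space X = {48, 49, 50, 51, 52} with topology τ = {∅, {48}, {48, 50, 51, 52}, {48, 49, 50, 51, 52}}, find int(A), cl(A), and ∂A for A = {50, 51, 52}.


int(A) = ∅, cl(A) = {49, 50, 51, 52}, ∂A = {49, 50, 51, 52}.

Closed sets in (X, τ) are complements of opens:
  closed(X, τ) = {∅, {49}, {49, 50, 51, 52}, {48, 49, 50, 51, 52}}.
int(A) = ⋃ {U ∈ τ : U ⊆ A}. Opens contained in A: ∅.
Taking the union of these: int(A) = ∅.
cl(A) = ⋂ {C closed : A ⊆ C}. Closed sets containing A: {49, 50, 51, 52}, {48, 49, 50, 51, 52}.
Intersecting these: cl(A) = {49, 50, 51, 52}.
∂A = cl(A) ∖ int(A) = {49, 50, 51, 52} ∖ ∅ = {49, 50, 51, 52}.


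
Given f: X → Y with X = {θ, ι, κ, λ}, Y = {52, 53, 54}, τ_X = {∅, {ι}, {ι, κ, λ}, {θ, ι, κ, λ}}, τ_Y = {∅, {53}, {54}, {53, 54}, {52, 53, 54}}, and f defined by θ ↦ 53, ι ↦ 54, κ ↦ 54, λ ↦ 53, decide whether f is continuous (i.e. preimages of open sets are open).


f is NOT continuous.

Compute f^{-1}(U) for each U ∈ τ_Y:
  U = ∅: f^{-1}(U) = ∅ ∈ τ_X ✓.
  U = {53}: f^{-1}(U) = {θ, λ} ∉ τ_X ✗.
  U = {54}: f^{-1}(U) = {ι, κ} ∉ τ_X ✗.
  U = {53, 54}: f^{-1}(U) = {θ, ι, κ, λ} ∈ τ_X ✓.
  U = {52, 53, 54}: f^{-1}(U) = {θ, ι, κ, λ} ∈ τ_X ✓.
Found U = {53} with f^{-1}(U) = {θ, λ} not in τ_X. Therefore f is NOT continuous.


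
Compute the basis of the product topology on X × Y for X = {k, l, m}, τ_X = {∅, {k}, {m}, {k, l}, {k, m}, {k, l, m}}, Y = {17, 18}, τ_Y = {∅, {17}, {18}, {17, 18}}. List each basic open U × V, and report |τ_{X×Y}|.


Basis B = {∅ × ∅, {k} × {17}, {k} × {18}, {m} × {17}, {m} × {18}, {k} × {17, 18}, {k, l} × {17}, {k, m} × {17}, {k, l} × {18}, {k, m} × {18}, {m} × {17, 18}, {k, l, m} × {17}, {k, l, m} × {18}, {k, l} × {17, 18}, {k, m} × {17, 18}, {k, l, m} × {17, 18}}; |τ_{X×Y}| = 36.

Enumerate products U × V with U ∈ τ_X, V ∈ τ_Y (deduplicated):
  ∅ × ∅ = {} (∅)
  {k} × {17} = {(k,17)}
  {k} × {18} = {(k,18)}
  {m} × {17} = {(m,17)}
  {m} × {18} = {(m,18)}
  {k} × {17, 18} = {(k,17), (k,18)}
  {k, l} × {17} = {(k,17), (l,17)}
  {k, m} × {17} = {(k,17), (m,17)}
  {k, l} × {18} = {(k,18), (l,18)}
  {k, m} × {18} = {(k,18), (m,18)}
  {m} × {17, 18} = {(m,17), (m,18)}
  {k, l, m} × {17} = {(k,17), (l,17), (m,17)}
  {k, l, m} × {18} = {(k,18), (l,18), (m,18)}
  {k, l} × {17, 18} = {(k,17), (k,18), (l,17), (l,18)}
  {k, m} × {17, 18} = {(k,17), (k,18), (m,17), (m,18)}
  {k, l, m} × {17, 18} = {(k,17), (k,18), (l,17), (l,18), (m,17), (m,18)}
These 16 distinct sets form the basis B.
Close under arbitrary unions to get τ_{X×Y}; counting gives |τ_{X×Y}| = 36.


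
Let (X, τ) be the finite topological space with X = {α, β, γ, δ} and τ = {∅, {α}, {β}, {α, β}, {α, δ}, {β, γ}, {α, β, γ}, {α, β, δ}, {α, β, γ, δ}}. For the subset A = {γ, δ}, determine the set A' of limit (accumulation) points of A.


A' = ∅

For each x ∈ X, list the open sets U ∈ τ with x ∈ U, then check whether U ∩ (A ∖ {x}) ≠ ∅ for every such U.
  x = α: open {α} ∋ x has {α} ∩ (A ∖ {α}) = ∅, so x is NOT a limit point.
  x = β: open {β} ∋ x has {β} ∩ (A ∖ {β}) = ∅, so x is NOT a limit point.
  x = γ: open {β, γ} ∋ x has {β, γ} ∩ (A ∖ {γ}) = ∅, so x is NOT a limit point.
  x = δ: open {α, δ} ∋ x has {α, δ} ∩ (A ∖ {δ}) = ∅, so x is NOT a limit point.
Collecting: A' = ∅.


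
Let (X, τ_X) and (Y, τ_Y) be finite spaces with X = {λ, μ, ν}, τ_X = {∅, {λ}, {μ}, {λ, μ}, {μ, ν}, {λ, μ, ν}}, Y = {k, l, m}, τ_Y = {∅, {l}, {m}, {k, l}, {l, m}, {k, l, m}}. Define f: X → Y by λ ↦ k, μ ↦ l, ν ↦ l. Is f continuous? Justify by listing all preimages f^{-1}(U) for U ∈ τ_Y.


f IS continuous.

Compute f^{-1}(U) for each U ∈ τ_Y:
  U = ∅: f^{-1}(U) = ∅ ∈ τ_X ✓.
  U = {l}: f^{-1}(U) = {μ, ν} ∈ τ_X ✓.
  U = {m}: f^{-1}(U) = ∅ ∈ τ_X ✓.
  U = {k, l}: f^{-1}(U) = {λ, μ, ν} ∈ τ_X ✓.
  U = {l, m}: f^{-1}(U) = {μ, ν} ∈ τ_X ✓.
  U = {k, l, m}: f^{-1}(U) = {λ, μ, ν} ∈ τ_X ✓.
Every preimage lies in τ_X, so f IS continuous.


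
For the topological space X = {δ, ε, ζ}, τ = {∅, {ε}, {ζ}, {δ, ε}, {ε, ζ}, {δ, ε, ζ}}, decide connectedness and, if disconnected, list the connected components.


(X, τ) is disconnected; components = [{ζ}, {δ, ε}].

Find clopen sets (U ∈ τ with X ∖ U ∈ τ):
  U = ∅, X ∖ U = {δ, ε, ζ} — both open, so U is clopen.
  U = {ζ}, X ∖ U = {δ, ε} — both open, so U is clopen.
  U = {δ, ε}, X ∖ U = {ζ} — both open, so U is clopen.
  U = {δ, ε, ζ}, X ∖ U = ∅ — both open, so U is clopen.
Nontrivial clopen(s) exist: e.g. {δ, ε}. So (X, τ) is disconnected.
Compute connected components by grouping points that agree on all clopens:
  component: {ζ}
  component: {δ, ε}


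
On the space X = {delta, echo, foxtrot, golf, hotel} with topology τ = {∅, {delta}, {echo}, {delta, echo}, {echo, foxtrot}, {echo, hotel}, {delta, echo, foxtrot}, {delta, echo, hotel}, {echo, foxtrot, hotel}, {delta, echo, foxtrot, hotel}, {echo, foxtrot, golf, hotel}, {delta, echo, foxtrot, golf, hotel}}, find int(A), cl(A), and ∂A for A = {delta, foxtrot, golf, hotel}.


int(A) = {delta}, cl(A) = {delta, foxtrot, golf, hotel}, ∂A = {foxtrot, golf, hotel}.

Closed sets in (X, τ) are complements of opens:
  closed(X, τ) = {∅, {delta}, {golf}, {delta, golf}, {foxtrot, golf}, {golf, hotel}, {delta, foxtrot, golf}, {delta, golf, hotel}, {foxtrot, golf, hotel}, {delta, foxtrot, golf, hotel}, {echo, foxtrot, golf, hotel}, {delta, echo, foxtrot, golf, hotel}}.
int(A) = ⋃ {U ∈ τ : U ⊆ A}. Opens contained in A: ∅, {delta}.
Taking the union of these: int(A) = {delta}.
cl(A) = ⋂ {C closed : A ⊆ C}. Closed sets containing A: {delta, foxtrot, golf, hotel}, {delta, echo, foxtrot, golf, hotel}.
Intersecting these: cl(A) = {delta, foxtrot, golf, hotel}.
∂A = cl(A) ∖ int(A) = {delta, foxtrot, golf, hotel} ∖ {delta} = {foxtrot, golf, hotel}.


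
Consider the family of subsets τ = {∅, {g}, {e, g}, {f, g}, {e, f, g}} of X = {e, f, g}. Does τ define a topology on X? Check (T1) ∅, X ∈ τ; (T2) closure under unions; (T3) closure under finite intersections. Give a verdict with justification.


τ IS a topology on X.

Axiom (T1): ∅ ∈ τ? Yes; X ∈ τ? Yes.
Axiom (T2/T3): check pairwise unions and intersections of members of τ.
All pairwise intersections and unions checked — each lies in τ. Therefore τ satisfies (T1), (T2), (T3): it IS a topology on X.


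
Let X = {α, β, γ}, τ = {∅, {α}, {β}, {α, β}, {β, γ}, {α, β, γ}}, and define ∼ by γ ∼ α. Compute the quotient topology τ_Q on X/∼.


X/∼ = {[α=γ], [β]}; |τ_Q| = 3.

Equivalence classes: [α=γ], [β].
Quotient map π: X → X/∼ sends α ↦ [α=γ], β ↦ [β], γ ↦ [α=γ].
For each subset V ⊆ X/∼, compute π^{-1}(V) ⊆ X and check whether π^{-1}(V) ∈ τ. V is open in τ_Q iff π^{-1}(V) ∈ τ.
  V = {}: π^{-1}(V) = ∅ ∈ τ ✓.
  V = {[α=γ]}: π^{-1}(V) = {α, γ} ∉ τ ✗.
  V = {[β]}: π^{-1}(V) = {β} ∈ τ ✓.
  V = {[α=γ], [β]}: π^{-1}(V) = {α, β, γ} ∈ τ ✓.
Open sets in the quotient: τ_Q = {{}, {[β]}, {[α=γ], [β]}} (3 elements).


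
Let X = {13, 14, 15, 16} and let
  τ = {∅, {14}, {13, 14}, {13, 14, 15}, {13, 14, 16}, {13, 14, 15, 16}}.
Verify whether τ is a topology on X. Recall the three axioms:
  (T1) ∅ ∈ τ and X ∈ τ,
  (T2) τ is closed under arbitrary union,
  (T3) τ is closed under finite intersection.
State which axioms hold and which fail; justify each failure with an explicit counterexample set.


τ IS a topology on X.

Axiom (T1): ∅ ∈ τ? Yes; X ∈ τ? Yes.
Axiom (T2/T3): check pairwise unions and intersections of members of τ.
All pairwise intersections and unions checked — each lies in τ. Therefore τ satisfies (T1), (T2), (T3): it IS a topology on X.


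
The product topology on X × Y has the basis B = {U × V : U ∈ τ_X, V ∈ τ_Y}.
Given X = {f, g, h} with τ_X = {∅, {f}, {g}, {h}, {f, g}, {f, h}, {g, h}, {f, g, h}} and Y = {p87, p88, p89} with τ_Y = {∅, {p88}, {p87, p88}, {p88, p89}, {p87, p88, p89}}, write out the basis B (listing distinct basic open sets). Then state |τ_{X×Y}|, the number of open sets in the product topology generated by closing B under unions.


Basis B = {∅ × ∅, {f} × {p88}, {g} × {p88}, {h} × {p88}, {f} × {p87, p88}, {f} × {p88, p89}, {f, g} × {p88}, {f, h} × {p88}, {g} × {p87, p88}, {g} × {p88, p89}, {g, h} × {p88}, {h} × {p87, p88}, {h} × {p88, p89}, {f} × {p87, p88, p89}, {f, g, h} × {p88}, {g} × {p87, p88, p89}, {h} × {p87, p88, p89}, {f, g} × {p87, p88}, {f, h} × {p87, p88}, {f, g} × {p88, p89}, {f, h} × {p88, p89}, {g, h} × {p87, p88}, {g, h} × {p88, p89}, {f, g} × {p87, p88, p89}, {f, h} × {p87, p88, p89}, {f, g, h} × {p87, p88}, {f, g, h} × {p88, p89}, {g, h} × {p87, p88, p89}, {f, g, h} × {p87, p88, p89}}; |τ_{X×Y}| = 125.

Enumerate products U × V with U ∈ τ_X, V ∈ τ_Y (deduplicated):
  ∅ × ∅ = {} (∅)
  {f} × {p88} = {(f,p88)}
  {g} × {p88} = {(g,p88)}
  {h} × {p88} = {(h,p88)}
  {f} × {p87, p88} = {(f,p87), (f,p88)}
  {f} × {p88, p89} = {(f,p88), (f,p89)}
  {f, g} × {p88} = {(f,p88), (g,p88)}
  {f, h} × {p88} = {(f,p88), (h,p88)}
  {g} × {p87, p88} = {(g,p87), (g,p88)}
  {g} × {p88, p89} = {(g,p88), (g,p89)}
  {g, h} × {p88} = {(g,p88), (h,p88)}
  {h} × {p87, p88} = {(h,p87), (h,p88)}
  {h} × {p88, p89} = {(h,p88), (h,p89)}
  {f} × {p87, p88, p89} = {(f,p87), (f,p88), (f,p89)}
  {f, g, h} × {p88} = {(f,p88), (g,p88), (h,p88)}
  {g} × {p87, p88, p89} = {(g,p87), (g,p88), (g,p89)}
  {h} × {p87, p88, p89} = {(h,p87), (h,p88), (h,p89)}
  {f, g} × {p87, p88} = {(f,p87), (f,p88), (g,p87), (g,p88)}
  {f, h} × {p87, p88} = {(f,p87), (f,p88), (h,p87), (h,p88)}
  {f, g} × {p88, p89} = {(f,p88), (f,p89), (g,p88), (g,p89)}
  {f, h} × {p88, p89} = {(f,p88), (f,p89), (h,p88), (h,p89)}
  {g, h} × {p87, p88} = {(g,p87), (g,p88), (h,p87), (h,p88)}
  {g, h} × {p88, p89} = {(g,p88), (g,p89), (h,p88), (h,p89)}
  {f, g} × {p87, p88, p89} = {(f,p87), (f,p88), (f,p89), (g,p87), (g,p88), (g,p89)}
  {f, h} × {p87, p88, p89} = {(f,p87), (f,p88), (f,p89), (h,p87), (h,p88), (h,p89)}
  {f, g, h} × {p87, p88} = {(f,p87), (f,p88), (g,p87), (g,p88), (h,p87), (h,p88)}
  {f, g, h} × {p88, p89} = {(f,p88), (f,p89), (g,p88), (g,p89), (h,p88), (h,p89)}
  {g, h} × {p87, p88, p89} = {(g,p87), (g,p88), (g,p89), (h,p87), (h,p88), (h,p89)}
  {f, g, h} × {p87, p88, p89} = {(f,p87), (f,p88), (f,p89), (g,p87), (g,p88), (g,p89), (h,p87), (h,p88), (h,p89)}
These 29 distinct sets form the basis B.
Close under arbitrary unions to get τ_{X×Y}; counting gives |τ_{X×Y}| = 125.


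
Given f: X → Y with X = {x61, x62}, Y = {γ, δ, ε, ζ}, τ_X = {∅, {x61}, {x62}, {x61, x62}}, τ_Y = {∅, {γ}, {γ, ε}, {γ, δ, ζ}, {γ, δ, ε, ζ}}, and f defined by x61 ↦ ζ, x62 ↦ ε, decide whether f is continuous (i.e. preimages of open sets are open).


f IS continuous.

Compute f^{-1}(U) for each U ∈ τ_Y:
  U = ∅: f^{-1}(U) = ∅ ∈ τ_X ✓.
  U = {γ}: f^{-1}(U) = ∅ ∈ τ_X ✓.
  U = {γ, ε}: f^{-1}(U) = {x62} ∈ τ_X ✓.
  U = {γ, δ, ζ}: f^{-1}(U) = {x61} ∈ τ_X ✓.
  U = {γ, δ, ε, ζ}: f^{-1}(U) = {x61, x62} ∈ τ_X ✓.
Every preimage lies in τ_X, so f IS continuous.


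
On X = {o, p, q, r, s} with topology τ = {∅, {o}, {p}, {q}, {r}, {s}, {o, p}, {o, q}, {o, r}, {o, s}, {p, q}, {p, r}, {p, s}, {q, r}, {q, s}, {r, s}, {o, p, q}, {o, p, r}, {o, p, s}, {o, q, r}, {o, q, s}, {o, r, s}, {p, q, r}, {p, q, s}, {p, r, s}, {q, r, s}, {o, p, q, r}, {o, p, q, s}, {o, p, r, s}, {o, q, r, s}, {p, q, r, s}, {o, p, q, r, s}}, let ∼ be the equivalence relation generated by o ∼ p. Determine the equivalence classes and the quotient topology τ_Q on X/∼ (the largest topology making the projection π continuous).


X/∼ = {[o=p], [q], [r], [s]}; |τ_Q| = 16.

Equivalence classes: [o=p], [q], [r], [s].
Quotient map π: X → X/∼ sends o ↦ [o=p], p ↦ [o=p], q ↦ [q], r ↦ [r], s ↦ [s].
For each subset V ⊆ X/∼, compute π^{-1}(V) ⊆ X and check whether π^{-1}(V) ∈ τ. V is open in τ_Q iff π^{-1}(V) ∈ τ.
  V = {}: π^{-1}(V) = ∅ ∈ τ ✓.
  V = {[o=p]}: π^{-1}(V) = {o, p} ∈ τ ✓.
  V = {[q]}: π^{-1}(V) = {q} ∈ τ ✓.
  V = {[o=p], [q]}: π^{-1}(V) = {o, p, q} ∈ τ ✓.
  V = {[r]}: π^{-1}(V) = {r} ∈ τ ✓.
  V = {[o=p], [r]}: π^{-1}(V) = {o, p, r} ∈ τ ✓.
  V = {[q], [r]}: π^{-1}(V) = {q, r} ∈ τ ✓.
  V = {[o=p], [q], [r]}: π^{-1}(V) = {o, p, q, r} ∈ τ ✓.
  V = {[s]}: π^{-1}(V) = {s} ∈ τ ✓.
  V = {[o=p], [s]}: π^{-1}(V) = {o, p, s} ∈ τ ✓.
  V = {[q], [s]}: π^{-1}(V) = {q, s} ∈ τ ✓.
  V = {[o=p], [q], [s]}: π^{-1}(V) = {o, p, q, s} ∈ τ ✓.
  V = {[r], [s]}: π^{-1}(V) = {r, s} ∈ τ ✓.
  V = {[o=p], [r], [s]}: π^{-1}(V) = {o, p, r, s} ∈ τ ✓.
  V = {[q], [r], [s]}: π^{-1}(V) = {q, r, s} ∈ τ ✓.
  V = {[o=p], [q], [r], [s]}: π^{-1}(V) = {o, p, q, r, s} ∈ τ ✓.
Open sets in the quotient: τ_Q = {{}, {[o=p]}, {[q]}, {[o=p], [q]}, {[r]}, {[o=p], [r]}, {[q], [r]}, {[o=p], [q], [r]}, {[s]}, {[o=p], [s]}, {[q], [s]}, {[o=p], [q], [s]}, {[r], [s]}, {[o=p], [r], [s]}, {[q], [r], [s]}, {[o=p], [q], [r], [s]}} (16 elements).


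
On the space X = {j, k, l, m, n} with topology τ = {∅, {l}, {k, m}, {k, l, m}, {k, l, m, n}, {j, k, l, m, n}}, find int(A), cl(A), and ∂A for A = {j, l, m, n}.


int(A) = {l}, cl(A) = {j, k, l, m, n}, ∂A = {j, k, m, n}.

Closed sets in (X, τ) are complements of opens:
  closed(X, τ) = {∅, {j}, {j, n}, {j, l, n}, {j, k, m, n}, {j, k, l, m, n}}.
int(A) = ⋃ {U ∈ τ : U ⊆ A}. Opens contained in A: ∅, {l}.
Taking the union of these: int(A) = {l}.
cl(A) = ⋂ {C closed : A ⊆ C}. Closed sets containing A: {j, k, l, m, n}.
Intersecting these: cl(A) = {j, k, l, m, n}.
∂A = cl(A) ∖ int(A) = {j, k, l, m, n} ∖ {l} = {j, k, m, n}.


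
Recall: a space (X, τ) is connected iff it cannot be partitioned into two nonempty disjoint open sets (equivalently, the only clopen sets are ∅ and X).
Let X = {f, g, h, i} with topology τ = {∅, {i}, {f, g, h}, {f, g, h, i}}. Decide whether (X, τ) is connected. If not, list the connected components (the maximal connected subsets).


(X, τ) is disconnected; components = [{i}, {f, g, h}].

Find clopen sets (U ∈ τ with X ∖ U ∈ τ):
  U = ∅, X ∖ U = {f, g, h, i} — both open, so U is clopen.
  U = {i}, X ∖ U = {f, g, h} — both open, so U is clopen.
  U = {f, g, h}, X ∖ U = {i} — both open, so U is clopen.
  U = {f, g, h, i}, X ∖ U = ∅ — both open, so U is clopen.
Nontrivial clopen(s) exist: e.g. {i}. So (X, τ) is disconnected.
Compute connected components by grouping points that agree on all clopens:
  component: {i}
  component: {f, g, h}


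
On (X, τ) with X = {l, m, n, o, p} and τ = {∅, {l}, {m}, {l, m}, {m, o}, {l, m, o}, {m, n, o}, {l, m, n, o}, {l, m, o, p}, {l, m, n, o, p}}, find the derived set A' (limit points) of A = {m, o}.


A' = {n, o, p}

For each x ∈ X, list the open sets U ∈ τ with x ∈ U, then check whether U ∩ (A ∖ {x}) ≠ ∅ for every such U.
  x = l: open {l} ∋ x has {l} ∩ (A ∖ {l}) = ∅, so x is NOT a limit point.
  x = m: open {m} ∋ x has {m} ∩ (A ∖ {m}) = ∅, so x is NOT a limit point.
  x = n: opens ∋ x are {m, n, o}, {l, m, n, o}, {l, m, n, o, p}; each meets A ∖ {n}, so x IS a limit point.
  x = o: opens ∋ x are {m, o}, {l, m, o}, {m, n, o}, {l, m, n, o}, {l, m, o, p}, {l, m, n, o, p}; each meets A ∖ {o}, so x IS a limit point.
  x = p: opens ∋ x are {l, m, o, p}, {l, m, n, o, p}; each meets A ∖ {p}, so x IS a limit point.
Collecting: A' = {n, o, p}.


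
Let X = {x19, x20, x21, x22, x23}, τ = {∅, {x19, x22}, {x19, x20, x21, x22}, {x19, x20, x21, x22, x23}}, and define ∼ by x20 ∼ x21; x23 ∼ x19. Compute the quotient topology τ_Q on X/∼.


X/∼ = {[x19=x23], [x20=x21], [x22]}; |τ_Q| = 2.

Equivalence classes: [x19=x23], [x20=x21], [x22].
Quotient map π: X → X/∼ sends x19 ↦ [x19=x23], x20 ↦ [x20=x21], x21 ↦ [x20=x21], x22 ↦ [x22], x23 ↦ [x19=x23].
For each subset V ⊆ X/∼, compute π^{-1}(V) ⊆ X and check whether π^{-1}(V) ∈ τ. V is open in τ_Q iff π^{-1}(V) ∈ τ.
  V = {}: π^{-1}(V) = ∅ ∈ τ ✓.
  V = {[x19=x23]}: π^{-1}(V) = {x19, x23} ∉ τ ✗.
  V = {[x20=x21]}: π^{-1}(V) = {x20, x21} ∉ τ ✗.
  V = {[x19=x23], [x20=x21]}: π^{-1}(V) = {x19, x20, x21, x23} ∉ τ ✗.
  V = {[x22]}: π^{-1}(V) = {x22} ∉ τ ✗.
  V = {[x19=x23], [x22]}: π^{-1}(V) = {x19, x22, x23} ∉ τ ✗.
  V = {[x20=x21], [x22]}: π^{-1}(V) = {x20, x21, x22} ∉ τ ✗.
  V = {[x19=x23], [x20=x21], [x22]}: π^{-1}(V) = {x19, x20, x21, x22, x23} ∈ τ ✓.
Open sets in the quotient: τ_Q = {{}, {[x19=x23], [x20=x21], [x22]}} (2 elements).


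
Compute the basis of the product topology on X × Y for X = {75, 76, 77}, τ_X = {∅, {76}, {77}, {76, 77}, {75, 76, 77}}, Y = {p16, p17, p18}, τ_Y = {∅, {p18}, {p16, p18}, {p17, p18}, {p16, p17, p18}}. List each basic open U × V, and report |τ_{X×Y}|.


Basis B = {∅ × ∅, {76} × {p18}, {77} × {p18}, {76} × {p16, p18}, {76} × {p17, p18}, {76, 77} × {p18}, {77} × {p16, p18}, {77} × {p17, p18}, {75, 76, 77} × {p18}, {76} × {p16, p17, p18}, {77} × {p16, p17, p18}, {76, 77} × {p16, p18}, {76, 77} × {p17, p18}, {75, 76, 77} × {p16, p18}, {75, 76, 77} × {p17, p18}, {76, 77} × {p16, p17, p18}, {75, 76, 77} × {p16, p17, p18}}; |τ_{X×Y}| = 50.

Enumerate products U × V with U ∈ τ_X, V ∈ τ_Y (deduplicated):
  ∅ × ∅ = {} (∅)
  {76} × {p18} = {(76,p18)}
  {77} × {p18} = {(77,p18)}
  {76} × {p16, p18} = {(76,p16), (76,p18)}
  {76} × {p17, p18} = {(76,p17), (76,p18)}
  {76, 77} × {p18} = {(76,p18), (77,p18)}
  {77} × {p16, p18} = {(77,p16), (77,p18)}
  {77} × {p17, p18} = {(77,p17), (77,p18)}
  {75, 76, 77} × {p18} = {(75,p18), (76,p18), (77,p18)}
  {76} × {p16, p17, p18} = {(76,p16), (76,p17), (76,p18)}
  {77} × {p16, p17, p18} = {(77,p16), (77,p17), (77,p18)}
  {76, 77} × {p16, p18} = {(76,p16), (76,p18), (77,p16), (77,p18)}
  {76, 77} × {p17, p18} = {(76,p17), (76,p18), (77,p17), (77,p18)}
  {75, 76, 77} × {p16, p18} = {(75,p16), (75,p18), (76,p16), (76,p18), (77,p16), (77,p18)}
  {75, 76, 77} × {p17, p18} = {(75,p17), (75,p18), (76,p17), (76,p18), (77,p17), (77,p18)}
  {76, 77} × {p16, p17, p18} = {(76,p16), (76,p17), (76,p18), (77,p16), (77,p17), (77,p18)}
  {75, 76, 77} × {p16, p17, p18} = {(75,p16), (75,p17), (75,p18), (76,p16), (76,p17), (76,p18), (77,p16), (77,p17), (77,p18)}
These 17 distinct sets form the basis B.
Close under arbitrary unions to get τ_{X×Y}; counting gives |τ_{X×Y}| = 50.


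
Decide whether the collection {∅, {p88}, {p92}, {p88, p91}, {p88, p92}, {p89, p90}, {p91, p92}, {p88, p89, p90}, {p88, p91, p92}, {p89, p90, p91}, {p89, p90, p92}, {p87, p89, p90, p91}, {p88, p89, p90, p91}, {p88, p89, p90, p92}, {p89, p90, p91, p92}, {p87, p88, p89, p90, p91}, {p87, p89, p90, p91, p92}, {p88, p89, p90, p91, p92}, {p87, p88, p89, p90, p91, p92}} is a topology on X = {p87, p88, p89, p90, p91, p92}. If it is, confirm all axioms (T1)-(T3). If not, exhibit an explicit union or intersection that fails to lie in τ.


τ is NOT a topology on X.

Axiom (T1): ∅ ∈ τ? Yes; X ∈ τ? Yes.
Axiom (T2/T3): check pairwise unions and intersections of members of τ.
Counterexample for (T3): {p88, p91} ∩ {p91, p92} = {p91} ∉ τ. Therefore τ is NOT a topology.


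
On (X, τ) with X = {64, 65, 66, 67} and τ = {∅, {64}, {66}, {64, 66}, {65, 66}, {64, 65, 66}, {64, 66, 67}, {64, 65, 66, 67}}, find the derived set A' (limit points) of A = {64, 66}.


A' = {65, 67}

For each x ∈ X, list the open sets U ∈ τ with x ∈ U, then check whether U ∩ (A ∖ {x}) ≠ ∅ for every such U.
  x = 64: open {64} ∋ x has {64} ∩ (A ∖ {64}) = ∅, so x is NOT a limit point.
  x = 65: opens ∋ x are {65, 66}, {64, 65, 66}, {64, 65, 66, 67}; each meets A ∖ {65}, so x IS a limit point.
  x = 66: open {66} ∋ x has {66} ∩ (A ∖ {66}) = ∅, so x is NOT a limit point.
  x = 67: opens ∋ x are {64, 66, 67}, {64, 65, 66, 67}; each meets A ∖ {67}, so x IS a limit point.
Collecting: A' = {65, 67}.


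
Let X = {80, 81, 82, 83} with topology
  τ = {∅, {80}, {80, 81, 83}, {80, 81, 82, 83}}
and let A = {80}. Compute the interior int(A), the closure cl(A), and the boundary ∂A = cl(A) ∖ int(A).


int(A) = {80}, cl(A) = {80, 81, 82, 83}, ∂A = {81, 82, 83}.

Closed sets in (X, τ) are complements of opens:
  closed(X, τ) = {∅, {82}, {81, 82, 83}, {80, 81, 82, 83}}.
int(A) = ⋃ {U ∈ τ : U ⊆ A}. Opens contained in A: ∅, {80}.
Taking the union of these: int(A) = {80}.
cl(A) = ⋂ {C closed : A ⊆ C}. Closed sets containing A: {80, 81, 82, 83}.
Intersecting these: cl(A) = {80, 81, 82, 83}.
∂A = cl(A) ∖ int(A) = {80, 81, 82, 83} ∖ {80} = {81, 82, 83}.


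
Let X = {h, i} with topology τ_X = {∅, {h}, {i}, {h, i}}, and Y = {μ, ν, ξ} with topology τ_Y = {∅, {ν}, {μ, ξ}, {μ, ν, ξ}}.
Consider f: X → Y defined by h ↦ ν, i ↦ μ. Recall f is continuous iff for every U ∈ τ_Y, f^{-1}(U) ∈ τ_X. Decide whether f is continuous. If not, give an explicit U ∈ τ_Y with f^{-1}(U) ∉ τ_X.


f IS continuous.

Compute f^{-1}(U) for each U ∈ τ_Y:
  U = ∅: f^{-1}(U) = ∅ ∈ τ_X ✓.
  U = {ν}: f^{-1}(U) = {h} ∈ τ_X ✓.
  U = {μ, ξ}: f^{-1}(U) = {i} ∈ τ_X ✓.
  U = {μ, ν, ξ}: f^{-1}(U) = {h, i} ∈ τ_X ✓.
Every preimage lies in τ_X, so f IS continuous.


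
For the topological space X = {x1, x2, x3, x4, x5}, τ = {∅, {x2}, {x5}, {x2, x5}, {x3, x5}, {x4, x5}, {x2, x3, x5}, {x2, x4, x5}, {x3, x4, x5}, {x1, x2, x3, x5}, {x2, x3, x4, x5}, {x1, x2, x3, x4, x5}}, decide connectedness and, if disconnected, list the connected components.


(X, τ) is connected.

Find clopen sets (U ∈ τ with X ∖ U ∈ τ):
  U = ∅, X ∖ U = {x1, x2, x3, x4, x5} — both open, so U is clopen.
  U = {x1, x2, x3, x4, x5}, X ∖ U = ∅ — both open, so U is clopen.
Only trivial clopens (∅ and X) exist, so (X, τ) is connected.
Compute connected components by grouping points that agree on all clopens:
  component: {x1, x2, x3, x4, x5}


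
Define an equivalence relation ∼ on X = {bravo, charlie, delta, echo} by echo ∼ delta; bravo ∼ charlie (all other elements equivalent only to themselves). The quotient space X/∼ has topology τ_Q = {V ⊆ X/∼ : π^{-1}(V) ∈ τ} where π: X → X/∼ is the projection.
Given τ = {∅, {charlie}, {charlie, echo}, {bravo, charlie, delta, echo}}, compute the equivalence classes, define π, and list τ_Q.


X/∼ = {[bravo=charlie], [delta=echo]}; |τ_Q| = 2.

Equivalence classes: [bravo=charlie], [delta=echo].
Quotient map π: X → X/∼ sends bravo ↦ [bravo=charlie], charlie ↦ [bravo=charlie], delta ↦ [delta=echo], echo ↦ [delta=echo].
For each subset V ⊆ X/∼, compute π^{-1}(V) ⊆ X and check whether π^{-1}(V) ∈ τ. V is open in τ_Q iff π^{-1}(V) ∈ τ.
  V = {}: π^{-1}(V) = ∅ ∈ τ ✓.
  V = {[bravo=charlie]}: π^{-1}(V) = {bravo, charlie} ∉ τ ✗.
  V = {[delta=echo]}: π^{-1}(V) = {delta, echo} ∉ τ ✗.
  V = {[bravo=charlie], [delta=echo]}: π^{-1}(V) = {bravo, charlie, delta, echo} ∈ τ ✓.
Open sets in the quotient: τ_Q = {{}, {[bravo=charlie], [delta=echo]}} (2 elements).


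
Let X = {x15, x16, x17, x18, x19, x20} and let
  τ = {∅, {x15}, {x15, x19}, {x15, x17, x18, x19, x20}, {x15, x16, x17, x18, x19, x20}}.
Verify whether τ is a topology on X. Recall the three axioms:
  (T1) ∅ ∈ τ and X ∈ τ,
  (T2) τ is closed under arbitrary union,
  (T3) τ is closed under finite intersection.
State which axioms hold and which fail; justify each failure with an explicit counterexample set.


τ IS a topology on X.

Axiom (T1): ∅ ∈ τ? Yes; X ∈ τ? Yes.
Axiom (T2/T3): check pairwise unions and intersections of members of τ.
All pairwise intersections and unions checked — each lies in τ. Therefore τ satisfies (T1), (T2), (T3): it IS a topology on X.


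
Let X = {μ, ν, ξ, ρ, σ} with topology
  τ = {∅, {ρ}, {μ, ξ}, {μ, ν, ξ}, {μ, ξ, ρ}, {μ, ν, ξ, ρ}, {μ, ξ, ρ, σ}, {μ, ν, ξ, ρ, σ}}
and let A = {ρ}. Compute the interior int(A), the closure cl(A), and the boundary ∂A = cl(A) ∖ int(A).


int(A) = {ρ}, cl(A) = {ρ, σ}, ∂A = {σ}.

Closed sets in (X, τ) are complements of opens:
  closed(X, τ) = {∅, {ν}, {σ}, {ν, σ}, {ρ, σ}, {ν, ρ, σ}, {μ, ν, ξ, σ}, {μ, ν, ξ, ρ, σ}}.
int(A) = ⋃ {U ∈ τ : U ⊆ A}. Opens contained in A: ∅, {ρ}.
Taking the union of these: int(A) = {ρ}.
cl(A) = ⋂ {C closed : A ⊆ C}. Closed sets containing A: {ρ, σ}, {ν, ρ, σ}, {μ, ν, ξ, ρ, σ}.
Intersecting these: cl(A) = {ρ, σ}.
∂A = cl(A) ∖ int(A) = {ρ, σ} ∖ {ρ} = {σ}.


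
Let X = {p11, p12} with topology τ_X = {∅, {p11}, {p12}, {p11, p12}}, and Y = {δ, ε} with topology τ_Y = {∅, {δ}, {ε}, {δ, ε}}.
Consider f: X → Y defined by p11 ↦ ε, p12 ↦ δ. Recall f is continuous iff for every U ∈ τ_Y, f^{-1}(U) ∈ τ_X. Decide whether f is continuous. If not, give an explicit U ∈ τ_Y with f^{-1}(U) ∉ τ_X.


f IS continuous.

Compute f^{-1}(U) for each U ∈ τ_Y:
  U = ∅: f^{-1}(U) = ∅ ∈ τ_X ✓.
  U = {δ}: f^{-1}(U) = {p12} ∈ τ_X ✓.
  U = {ε}: f^{-1}(U) = {p11} ∈ τ_X ✓.
  U = {δ, ε}: f^{-1}(U) = {p11, p12} ∈ τ_X ✓.
Every preimage lies in τ_X, so f IS continuous.


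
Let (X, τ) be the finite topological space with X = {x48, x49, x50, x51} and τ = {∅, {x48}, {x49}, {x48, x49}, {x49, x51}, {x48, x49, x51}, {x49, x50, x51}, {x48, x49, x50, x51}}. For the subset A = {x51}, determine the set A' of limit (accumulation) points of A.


A' = {x50}

For each x ∈ X, list the open sets U ∈ τ with x ∈ U, then check whether U ∩ (A ∖ {x}) ≠ ∅ for every such U.
  x = x48: open {x48} ∋ x has {x48} ∩ (A ∖ {x48}) = ∅, so x is NOT a limit point.
  x = x49: open {x49} ∋ x has {x49} ∩ (A ∖ {x49}) = ∅, so x is NOT a limit point.
  x = x50: opens ∋ x are {x49, x50, x51}, {x48, x49, x50, x51}; each meets A ∖ {x50}, so x IS a limit point.
  x = x51: open {x49, x51} ∋ x has {x49, x51} ∩ (A ∖ {x51}) = ∅, so x is NOT a limit point.
Collecting: A' = {x50}.


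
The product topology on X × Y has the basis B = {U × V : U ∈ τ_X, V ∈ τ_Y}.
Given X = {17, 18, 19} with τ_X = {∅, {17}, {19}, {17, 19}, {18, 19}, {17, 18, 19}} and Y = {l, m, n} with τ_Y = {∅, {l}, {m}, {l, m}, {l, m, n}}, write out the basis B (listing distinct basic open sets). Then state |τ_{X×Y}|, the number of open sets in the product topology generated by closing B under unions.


Basis B = {∅ × ∅, {17} × {l}, {17} × {m}, {19} × {l}, {19} × {m}, {17} × {l, m}, {17, 19} × {l}, {17, 19} × {m}, {18, 19} × {l}, {18, 19} × {m}, {19} × {l, m}, {17} × {l, m, n}, {17, 18, 19} × {l}, {17, 18, 19} × {m}, {19} × {l, m, n}, {17, 19} × {l, m}, {18, 19} × {l, m}, {17, 19} × {l, m, n}, {17, 18, 19} × {l, m}, {18, 19} × {l, m, n}, {17, 18, 19} × {l, m, n}}; |τ_{X×Y}| = 70.

Enumerate products U × V with U ∈ τ_X, V ∈ τ_Y (deduplicated):
  ∅ × ∅ = {} (∅)
  {17} × {l} = {(17,l)}
  {17} × {m} = {(17,m)}
  {19} × {l} = {(19,l)}
  {19} × {m} = {(19,m)}
  {17} × {l, m} = {(17,l), (17,m)}
  {17, 19} × {l} = {(17,l), (19,l)}
  {17, 19} × {m} = {(17,m), (19,m)}
  {18, 19} × {l} = {(18,l), (19,l)}
  {18, 19} × {m} = {(18,m), (19,m)}
  {19} × {l, m} = {(19,l), (19,m)}
  {17} × {l, m, n} = {(17,l), (17,m), (17,n)}
  {17, 18, 19} × {l} = {(17,l), (18,l), (19,l)}
  {17, 18, 19} × {m} = {(17,m), (18,m), (19,m)}
  {19} × {l, m, n} = {(19,l), (19,m), (19,n)}
  {17, 19} × {l, m} = {(17,l), (17,m), (19,l), (19,m)}
  {18, 19} × {l, m} = {(18,l), (18,m), (19,l), (19,m)}
  {17, 19} × {l, m, n} = {(17,l), (17,m), (17,n), (19,l), (19,m), (19,n)}
  {17, 18, 19} × {l, m} = {(17,l), (17,m), (18,l), (18,m), (19,l), (19,m)}
  {18, 19} × {l, m, n} = {(18,l), (18,m), (18,n), (19,l), (19,m), (19,n)}
  {17, 18, 19} × {l, m, n} = {(17,l), (17,m), (17,n), (18,l), (18,m), (18,n), (19,l), (19,m), (19,n)}
These 21 distinct sets form the basis B.
Close under arbitrary unions to get τ_{X×Y}; counting gives |τ_{X×Y}| = 70.
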